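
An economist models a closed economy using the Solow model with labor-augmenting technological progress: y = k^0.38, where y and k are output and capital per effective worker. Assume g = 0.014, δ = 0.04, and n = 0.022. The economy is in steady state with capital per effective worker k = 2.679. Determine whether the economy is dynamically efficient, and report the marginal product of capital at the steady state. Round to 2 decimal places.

The effective depreciation rate is n + g + δ = 0.022 + 0.014 + 0.04 = 0.076.
MPK = 0.38·k^(0.38−1) = 0.38·2.679^(-0.62) ≈ 0.2063.
MPK > 0.076, so the economy is dynamically efficient (under-saving).

dynamically efficient; MPK ≈ 0.21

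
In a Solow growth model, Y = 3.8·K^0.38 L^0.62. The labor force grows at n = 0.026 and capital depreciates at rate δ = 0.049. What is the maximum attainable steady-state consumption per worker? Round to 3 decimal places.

Capital per worker breaks even when investment replaces (n + δ)·k; here n + δ = 0.075.
Golden rule sets MPK = n+δ: 0.38·3.8·k^(0.38−1) = 0.075, so k_gold = (0.38·3.8/0.075)^(1/0.62) ≈ 117.9733.
y_gold = 3.8·117.9733^0.38 ≈ 23.2842.
c_gold = y_gold − (n+δ)·k_gold = 23.2842 − 0.075·117.9733 ≈ 14.4362.

c_gold ≈ 14.436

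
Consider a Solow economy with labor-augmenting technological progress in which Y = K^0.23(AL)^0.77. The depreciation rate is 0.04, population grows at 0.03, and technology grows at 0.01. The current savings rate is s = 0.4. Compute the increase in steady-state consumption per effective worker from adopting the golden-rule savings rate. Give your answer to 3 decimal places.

Break-even investment rate: n + g + δ = 0.03 + 0.01 + 0.04 = 0.08.
Current steady state (s = 0.4): k* = (0.4/0.08)^(1/0.77) ≈ 8.0864, y* = 8.0864^0.23 ≈ 1.6173, c* = (1−0.4)·1.6173 ≈ 0.9704.
Setting f'(k) = n+g+δ gives 0.23·k^(0.23−1) = 0.08, hence k_gold = (0.23/0.08)^(1/0.77) ≈ 3.9412.
y_gold = 3.9412^0.23 ≈ 1.3709, c_gold = y_gold − 0.08·k_gold ≈ 1.0556.
Gain: Δc = 1.0556 − 0.9704 ≈ 0.0852.

Δc ≈ 0.085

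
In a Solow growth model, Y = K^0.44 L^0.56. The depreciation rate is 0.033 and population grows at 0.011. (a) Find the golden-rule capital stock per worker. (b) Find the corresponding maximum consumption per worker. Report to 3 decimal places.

Break-even investment rate: n + δ = 0.011 + 0.033 = 0.044.
Maximizing c = f(k) − (n+δ)·k gives f'(k) = n+δ, i.e. 0.44·k^(0.44−1) = 0.044, so k_gold = (0.44/0.044)^(1/0.56) ≈ 61.0540.
y_gold = 61.0540^0.44 ≈ 6.1054; c_gold = y_gold − 0.044·k_gold ≈ 3.4190.

(a) k_gold ≈ 61.054; (b) c_gold ≈ 3.419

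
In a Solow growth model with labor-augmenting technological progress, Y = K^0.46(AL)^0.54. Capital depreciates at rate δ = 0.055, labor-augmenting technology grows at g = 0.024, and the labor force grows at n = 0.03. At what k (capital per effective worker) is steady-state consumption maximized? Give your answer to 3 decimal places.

k_gold ≈ 14.389

Break-even investment rate: n + g + δ = 0.03 + 0.024 + 0.055 = 0.109.
Golden rule sets MPK = n+g+δ: 0.46·k^(0.46−1) = 0.109, so k_gold = (0.46/0.109)^(1/0.54) ≈ 14.3887.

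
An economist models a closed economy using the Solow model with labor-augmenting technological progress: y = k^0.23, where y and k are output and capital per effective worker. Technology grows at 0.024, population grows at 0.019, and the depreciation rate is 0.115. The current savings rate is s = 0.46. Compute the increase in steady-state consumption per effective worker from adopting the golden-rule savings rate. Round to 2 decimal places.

Capital per effective worker breaks even when investment replaces (n + g + δ)·k; here n + g + δ = 0.158.
Current steady state (s = 0.46): k* = (0.46/0.158)^(1/0.77) ≈ 4.0062, y* = 4.0062^0.23 ≈ 1.3760, c* = (1−0.46)·1.3760 ≈ 0.7431.
Maximizing c = f(k) − (n+g+δ)·k gives f'(k) = n+g+δ, i.e. 0.23·k^(0.23−1) = 0.158, so k_gold = (0.23/0.158)^(1/0.77) ≈ 1.6285.
y_gold = 1.6285^0.23 ≈ 1.1187, c_gold = y_gold − 0.158·k_gold ≈ 0.8614.
Gain: Δc = 0.8614 − 0.7431 ≈ 0.1183.

Δc ≈ 0.12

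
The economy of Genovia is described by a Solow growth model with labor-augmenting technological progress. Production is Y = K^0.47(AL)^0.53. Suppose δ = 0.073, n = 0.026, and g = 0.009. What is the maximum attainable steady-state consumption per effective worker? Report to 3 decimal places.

c_gold ≈ 1.953

The effective depreciation rate is n + g + δ = 0.026 + 0.009 + 0.073 = 0.108.
Golden rule sets MPK = n+g+δ: 0.47·k^(0.47−1) = 0.108, so k_gold = (0.47/0.108)^(1/0.53) ≈ 16.0341.
y_gold = 16.0341^0.47 ≈ 3.6844.
c_gold = y_gold − (n+g+δ)·k_gold = 3.6844 − 0.108·16.0341 ≈ 1.9528.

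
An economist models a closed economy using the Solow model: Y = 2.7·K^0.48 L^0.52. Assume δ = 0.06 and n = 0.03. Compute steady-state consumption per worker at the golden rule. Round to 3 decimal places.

Capital per worker breaks even when investment replaces (n + δ)·k; here n + δ = 0.09.
Maximizing c = f(k) − (n+δ)·k gives f'(k) = n+δ, i.e. 0.48·2.7·k^(0.48−1) = 0.09, so k_gold = (0.48·2.7/0.09)^(1/0.52) ≈ 168.8963.
y_gold = 2.7·168.8963^0.48 ≈ 31.6681.
c_gold = y_gold − (n+δ)·k_gold = 31.6681 − 0.09·168.8963 ≈ 16.4674.

c_gold ≈ 16.467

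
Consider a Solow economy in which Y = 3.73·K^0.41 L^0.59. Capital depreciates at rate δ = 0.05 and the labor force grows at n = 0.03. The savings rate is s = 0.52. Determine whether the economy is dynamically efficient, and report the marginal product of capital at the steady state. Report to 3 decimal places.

The effective depreciation rate is n + δ = 0.03 + 0.05 = 0.08.
Steady-state k*: s·A·k^0.41 = 0.08·k gives k* = (0.52·3.73/0.08)^(1/0.59) ≈ 222.2375.
MPK = 0.41·3.73·222.2375^(-0.59) ≈ 0.0631.
MPK < n+δ = 0.08, so the economy is dynamically inefficient (over-saving).

dynamically inefficient; MPK ≈ 0.063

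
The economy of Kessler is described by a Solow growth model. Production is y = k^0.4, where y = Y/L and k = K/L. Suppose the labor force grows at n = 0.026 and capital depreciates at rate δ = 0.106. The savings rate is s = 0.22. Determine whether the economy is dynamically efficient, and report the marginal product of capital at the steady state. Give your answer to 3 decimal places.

Capital per worker breaks even when investment replaces (n + δ)·k; here n + δ = 0.132.
Steady-state k*: s·k^0.4 = 0.132·k gives k* = (0.22/0.132)^(1/0.6) ≈ 2.3429.
MPK = 0.4·2.3429^(-0.6) ≈ 0.2400.
MPK > n+δ = 0.132, so the economy is dynamically efficient (under-saving).

dynamically efficient; MPK ≈ 0.240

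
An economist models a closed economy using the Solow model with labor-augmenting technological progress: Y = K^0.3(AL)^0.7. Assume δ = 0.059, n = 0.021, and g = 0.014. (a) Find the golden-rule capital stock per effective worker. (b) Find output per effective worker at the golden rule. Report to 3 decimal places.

n + g + δ = 0.021 + 0.014 + 0.059 = 0.094.
Maximizing c = f(k) − (n+g+δ)·k gives f'(k) = n+g+δ, i.e. 0.3·k^(0.3−1) = 0.094, so k_gold = (0.3/0.094)^(1/0.7) ≈ 5.2480.
y_gold = 5.2480^0.3 ≈ 1.6444.

(a) k_gold ≈ 5.248; (b) y_gold ≈ 1.644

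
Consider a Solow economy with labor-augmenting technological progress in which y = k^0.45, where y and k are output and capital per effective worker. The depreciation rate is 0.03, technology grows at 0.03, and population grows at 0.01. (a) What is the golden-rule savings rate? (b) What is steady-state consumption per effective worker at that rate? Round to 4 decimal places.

n + g + δ = 0.01 + 0.03 + 0.03 = 0.07.
For Cobb-Douglas, s_gold equals capital's share: s_gold = 0.45.
At the golden rule the marginal product of capital equals n+g+δ: 0.45·k^(0.45−1) = 0.07. Solving, k_gold = (0.45/0.07)^(1/0.55) ≈ 29.4645.
y_gold = 29.4645^0.45 ≈ 4.5834; c_gold = (1−0.45)·y_gold ≈ 2.5209.

(a) s_gold = 0.4500; (b) c_gold ≈ 2.5209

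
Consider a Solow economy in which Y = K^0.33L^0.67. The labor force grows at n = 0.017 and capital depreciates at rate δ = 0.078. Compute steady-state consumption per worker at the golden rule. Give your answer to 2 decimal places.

n + δ = 0.017 + 0.078 = 0.095.
At the golden rule the marginal product of capital equals n+δ: 0.33·k^(0.33−1) = 0.095. Solving, k_gold = (0.33/0.095)^(1/0.67) ≈ 6.4143.
y_gold = 6.4143^0.33 ≈ 1.8465.
c_gold = y_gold − (n+δ)·k_gold = 1.8465 − 0.095·6.4143 ≈ 1.2372.

c_gold ≈ 1.24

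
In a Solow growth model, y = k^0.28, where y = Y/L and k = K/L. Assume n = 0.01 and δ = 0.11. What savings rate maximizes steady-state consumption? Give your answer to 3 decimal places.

The effective depreciation rate is n + δ = 0.01 + 0.11 = 0.12.
At the golden rule MPK = n+δ, and in any Cobb-Douglas steady state s = (n+δ)·k/y = MPK·k/y = capital's share 0.28.

s_gold = 0.280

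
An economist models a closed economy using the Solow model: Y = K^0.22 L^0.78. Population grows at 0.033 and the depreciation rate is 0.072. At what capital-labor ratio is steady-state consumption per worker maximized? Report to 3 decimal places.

k_gold ≈ 2.581

The effective depreciation rate is n + δ = 0.033 + 0.072 = 0.105.
At the golden rule the marginal product of capital equals n+δ: 0.22·k^(0.22−1) = 0.105. Solving, k_gold = (0.22/0.105)^(1/0.78) ≈ 2.5813.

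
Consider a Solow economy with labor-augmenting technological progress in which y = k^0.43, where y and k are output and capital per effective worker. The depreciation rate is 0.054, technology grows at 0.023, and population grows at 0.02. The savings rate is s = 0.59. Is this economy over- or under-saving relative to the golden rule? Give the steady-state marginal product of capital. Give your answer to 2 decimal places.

over-saving; MPK ≈ 0.07

Break-even investment rate: n + g + δ = 0.02 + 0.023 + 0.054 = 0.097.
Steady-state k*: s·k^0.43 = 0.097·k gives k* = (0.59/0.097)^(1/0.57) ≈ 23.7454.
MPK = 0.43·23.7454^(-0.57) ≈ 0.0707.
MPK < n+g+δ = 0.097, so the economy is dynamically inefficient (over-saving).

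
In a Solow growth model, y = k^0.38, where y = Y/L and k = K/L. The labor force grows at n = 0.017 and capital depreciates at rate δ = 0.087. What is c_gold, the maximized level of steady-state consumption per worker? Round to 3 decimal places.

Break-even investment rate: n + δ = 0.017 + 0.087 = 0.104.
Setting f'(k) = n+δ gives 0.38·k^(0.38−1) = 0.104, hence k_gold = (0.38/0.104)^(1/0.62) ≈ 8.0847.
y_gold = 8.0847^0.38 ≈ 2.2126.
c_gold = y_gold − (n+δ)·k_gold = 2.2126 − 0.104·8.0847 ≈ 1.3718.

c_gold ≈ 1.372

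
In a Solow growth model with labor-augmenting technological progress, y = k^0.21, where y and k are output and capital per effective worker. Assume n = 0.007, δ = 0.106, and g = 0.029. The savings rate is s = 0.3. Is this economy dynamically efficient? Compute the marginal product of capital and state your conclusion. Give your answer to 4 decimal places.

dynamically inefficient; MPK ≈ 0.0994

n + g + δ = 0.007 + 0.029 + 0.106 = 0.142.
Steady-state k*: s·k^0.21 = 0.142·k gives k* = (0.3/0.142)^(1/0.79) ≈ 2.5774.
MPK = 0.21·2.5774^(-0.79) ≈ 0.0994.
MPK < n+g+δ = 0.142, so the economy is dynamically inefficient (over-saving).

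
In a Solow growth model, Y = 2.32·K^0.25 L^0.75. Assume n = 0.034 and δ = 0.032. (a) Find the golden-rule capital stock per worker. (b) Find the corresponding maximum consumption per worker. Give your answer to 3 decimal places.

(a) k_gold ≈ 18.135; (b) c_gold ≈ 3.591

The effective depreciation rate is n + δ = 0.034 + 0.032 = 0.066.
Golden rule sets MPK = n+δ: 0.25·2.32·k^(0.25−1) = 0.066, so k_gold = (0.25·2.32/0.066)^(1/0.75) ≈ 18.1348.
y_gold = 2.32·18.1348^0.25 ≈ 4.7876; c_gold = y_gold − 0.066·k_gold ≈ 3.5907.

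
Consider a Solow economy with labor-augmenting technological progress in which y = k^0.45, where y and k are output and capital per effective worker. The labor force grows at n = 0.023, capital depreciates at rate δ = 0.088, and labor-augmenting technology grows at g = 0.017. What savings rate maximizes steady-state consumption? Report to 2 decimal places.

s_gold = 0.45

Break-even investment rate: n + g + δ = 0.023 + 0.017 + 0.088 = 0.128.
At the golden rule MPK = n+g+δ, and in any Cobb-Douglas steady state s = (n+g+δ)·k/y = MPK·k/y = capital's share 0.45.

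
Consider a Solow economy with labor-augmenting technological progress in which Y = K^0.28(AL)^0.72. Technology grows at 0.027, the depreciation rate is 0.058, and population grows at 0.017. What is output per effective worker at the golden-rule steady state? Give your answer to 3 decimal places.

y_gold ≈ 1.481

Break-even investment rate: n + g + δ = 0.017 + 0.027 + 0.058 = 0.102.
Maximizing c = f(k) − (n+g+δ)·k gives f'(k) = n+g+δ, i.e. 0.28·k^(0.28−1) = 0.102, so k_gold = (0.28/0.102)^(1/0.72) ≈ 4.0654.
Output: y_gold = k_gold^0.28 = 4.0654^0.28 ≈ 1.4810.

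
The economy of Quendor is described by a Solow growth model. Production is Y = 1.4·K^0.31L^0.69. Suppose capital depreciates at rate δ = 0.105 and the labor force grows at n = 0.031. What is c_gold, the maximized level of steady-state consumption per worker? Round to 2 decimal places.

Capital per worker breaks even when investment replaces (n + δ)·k; here n + δ = 0.136.
At the golden rule the marginal product of capital equals n+δ: 0.31·1.4·k^(0.31−1) = 0.136. Solving, k_gold = (0.31·1.4/0.136)^(1/0.69) ≈ 5.3748.
y_gold = 1.4·5.3748^0.31 ≈ 2.3580.
c_gold = y_gold − (n+δ)·k_gold = 2.3580 − 0.136·5.3748 ≈ 1.6270.

c_gold ≈ 1.63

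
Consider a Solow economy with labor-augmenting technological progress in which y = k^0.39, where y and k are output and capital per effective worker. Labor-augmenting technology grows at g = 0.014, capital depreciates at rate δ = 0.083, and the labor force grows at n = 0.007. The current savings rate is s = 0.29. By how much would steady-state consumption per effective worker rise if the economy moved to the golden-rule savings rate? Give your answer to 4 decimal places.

Capital per effective worker breaks even when investment replaces (n + g + δ)·k; here n + g + δ = 0.104.
Current steady state (s = 0.29): k* = (0.29/0.104)^(1/0.61) ≈ 5.3716, y* = 5.3716^0.39 ≈ 1.9264, c* = (1−0.29)·1.9264 ≈ 1.3677.
At the golden rule the marginal product of capital equals n+g+δ: 0.39·k^(0.39−1) = 0.104. Solving, k_gold = (0.39/0.104)^(1/0.61) ≈ 8.7304.
y_gold = 8.7304^0.39 ≈ 2.3281, c_gold = y_gold − 0.104·k_gold ≈ 1.4201.
Gain: Δc = 1.4201 − 1.3677 ≈ 0.0524.

Δc ≈ 0.0524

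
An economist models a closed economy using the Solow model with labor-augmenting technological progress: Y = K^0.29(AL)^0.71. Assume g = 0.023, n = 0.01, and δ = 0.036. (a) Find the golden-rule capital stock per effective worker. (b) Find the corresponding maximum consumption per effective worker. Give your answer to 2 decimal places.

Capital per effective worker breaks even when investment replaces (n + g + δ)·k; here n + g + δ = 0.069.
Setting f'(k) = n+g+δ gives 0.29·k^(0.29−1) = 0.069, hence k_gold = (0.29/0.069)^(1/0.71) ≈ 7.5551.
y_gold = 7.5551^0.29 ≈ 1.7976; c_gold = y_gold − 0.069·k_gold ≈ 1.2763.

(a) k_gold ≈ 7.56; (b) c_gold ≈ 1.28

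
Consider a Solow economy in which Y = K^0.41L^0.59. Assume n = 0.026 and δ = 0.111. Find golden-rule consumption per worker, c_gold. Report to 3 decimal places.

Capital per worker breaks even when investment replaces (n + δ)·k; here n + δ = 0.137.
At the golden rule the marginal product of capital equals n+δ: 0.41·k^(0.41−1) = 0.137. Solving, k_gold = (0.41/0.137)^(1/0.59) ≈ 6.4104.
y_gold = 6.4104^0.41 ≈ 2.1420.
c_gold = y_gold − (n+δ)·k_gold = 2.1420 − 0.137·6.4104 ≈ 1.2638.

c_gold ≈ 1.264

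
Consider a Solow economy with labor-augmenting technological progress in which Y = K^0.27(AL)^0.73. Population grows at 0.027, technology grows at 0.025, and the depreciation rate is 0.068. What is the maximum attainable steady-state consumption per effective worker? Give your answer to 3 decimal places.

Capital per effective worker breaks even when investment replaces (n + g + δ)·k; here n + g + δ = 0.12.
At the golden rule the marginal product of capital equals n+g+δ: 0.27·k^(0.27−1) = 0.12. Solving, k_gold = (0.27/0.12)^(1/0.73) ≈ 3.0370.
y_gold = 3.0370^0.27 ≈ 1.3498.
c_gold = y_gold − (n+g+δ)·k_gold = 1.3498 − 0.12·3.0370 ≈ 0.9853.

c_gold ≈ 0.985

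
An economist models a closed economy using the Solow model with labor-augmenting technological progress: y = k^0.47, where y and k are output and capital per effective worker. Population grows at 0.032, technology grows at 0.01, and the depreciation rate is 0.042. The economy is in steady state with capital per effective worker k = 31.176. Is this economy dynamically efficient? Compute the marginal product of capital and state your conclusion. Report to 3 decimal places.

Break-even investment rate: n + g + δ = 0.032 + 0.01 + 0.042 = 0.084.
MPK = 0.47·k^(0.47−1) = 0.47·31.176^(-0.53) ≈ 0.0759.
MPK < 0.084, so the economy is dynamically inefficient (over-saving).

dynamically inefficient; MPK ≈ 0.076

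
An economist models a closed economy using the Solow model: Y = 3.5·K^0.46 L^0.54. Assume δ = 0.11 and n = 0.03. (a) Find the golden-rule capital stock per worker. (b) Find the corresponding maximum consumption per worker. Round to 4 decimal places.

(a) k_gold ≈ 92.0991; (b) c_gold ≈ 15.1363

n + δ = 0.03 + 0.11 = 0.14.
Golden rule sets MPK = n+δ: 0.46·3.5·k^(0.46−1) = 0.14, so k_gold = (0.46·3.5/0.14)^(1/0.54) ≈ 92.0991.
y_gold = 3.5·92.0991^0.46 ≈ 28.0302; c_gold = y_gold − 0.14·k_gold ≈ 15.1363.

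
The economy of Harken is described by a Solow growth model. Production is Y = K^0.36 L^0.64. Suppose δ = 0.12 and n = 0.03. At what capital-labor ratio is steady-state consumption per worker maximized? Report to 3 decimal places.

k_gold ≈ 3.927

The effective depreciation rate is n + δ = 0.03 + 0.12 = 0.15.
At the golden rule the marginal product of capital equals n+δ: 0.36·k^(0.36−1) = 0.15. Solving, k_gold = (0.36/0.15)^(1/0.64) ≈ 3.9272.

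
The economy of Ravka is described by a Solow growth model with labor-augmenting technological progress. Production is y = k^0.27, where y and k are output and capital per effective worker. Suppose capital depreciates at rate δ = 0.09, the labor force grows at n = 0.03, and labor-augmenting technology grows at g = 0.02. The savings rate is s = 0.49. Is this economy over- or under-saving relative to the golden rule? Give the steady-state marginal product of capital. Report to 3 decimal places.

over-saving; MPK ≈ 0.077

Break-even investment rate: n + g + δ = 0.03 + 0.02 + 0.09 = 0.14.
Steady-state k*: s·k^0.27 = 0.14·k gives k* = (0.49/0.14)^(1/0.73) ≈ 5.5629.
MPK = 0.27·5.5629^(-0.73) ≈ 0.0771.
MPK < n+g+δ = 0.14, so the economy is dynamically inefficient (over-saving).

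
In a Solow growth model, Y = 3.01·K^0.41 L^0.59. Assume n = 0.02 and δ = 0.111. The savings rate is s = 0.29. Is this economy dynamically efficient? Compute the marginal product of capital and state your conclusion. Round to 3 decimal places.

dynamically efficient; MPK ≈ 0.185

Capital per worker breaks even when investment replaces (n + δ)·k; here n + δ = 0.131.
Steady-state k*: s·A·k^0.41 = 0.131·k gives k* = (0.29·3.01/0.131)^(1/0.59) ≈ 24.8937.
MPK = 0.41·3.01·24.8937^(-0.59) ≈ 0.1852.
MPK > n+δ = 0.131, so the economy is dynamically efficient (under-saving).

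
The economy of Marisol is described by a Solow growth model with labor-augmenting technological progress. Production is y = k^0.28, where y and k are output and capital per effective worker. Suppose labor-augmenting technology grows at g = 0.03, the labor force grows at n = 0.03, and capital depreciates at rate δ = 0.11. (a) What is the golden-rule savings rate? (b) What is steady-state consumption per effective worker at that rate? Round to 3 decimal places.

(a) s_gold = 0.280; (b) c_gold ≈ 0.874

Capital per effective worker breaks even when investment replaces (n + g + δ)·k; here n + g + δ = 0.17.
For Cobb-Douglas, s_gold equals capital's share: s_gold = 0.28.
Maximizing c = f(k) − (n+g+δ)·k gives f'(k) = n+g+δ, i.e. 0.28·k^(0.28−1) = 0.17, so k_gold = (0.28/0.17)^(1/0.72) ≈ 1.9998.
y_gold = 1.9998^0.28 ≈ 1.2142; c_gold = (1−0.28)·y_gold ≈ 0.8742.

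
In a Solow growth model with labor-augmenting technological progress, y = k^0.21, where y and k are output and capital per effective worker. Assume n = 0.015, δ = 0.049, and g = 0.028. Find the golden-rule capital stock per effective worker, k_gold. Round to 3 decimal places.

k_gold ≈ 2.843

Capital per effective worker breaks even when investment replaces (n + g + δ)·k; here n + g + δ = 0.092.
At the golden rule the marginal product of capital equals n+g+δ: 0.21·k^(0.21−1) = 0.092. Solving, k_gold = (0.21/0.092)^(1/0.79) ≈ 2.8426.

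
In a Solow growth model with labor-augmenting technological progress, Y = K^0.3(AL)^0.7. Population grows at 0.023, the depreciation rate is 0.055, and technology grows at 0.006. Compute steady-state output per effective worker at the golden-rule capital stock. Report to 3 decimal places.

y_gold ≈ 1.726

n + g + δ = 0.023 + 0.006 + 0.055 = 0.084.
Setting f'(k) = n+g+δ gives 0.3·k^(0.3−1) = 0.084, hence k_gold = (0.3/0.084)^(1/0.7) ≈ 6.1627.
Output: y_gold = k_gold^0.3 = 6.1627^0.3 ≈ 1.7256.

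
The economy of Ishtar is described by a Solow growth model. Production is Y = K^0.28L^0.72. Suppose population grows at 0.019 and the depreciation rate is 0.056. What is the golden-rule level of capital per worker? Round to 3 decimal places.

n + δ = 0.019 + 0.056 = 0.075.
Golden rule sets MPK = n+δ: 0.28·k^(0.28−1) = 0.075, so k_gold = (0.28/0.075)^(1/0.72) ≈ 6.2313.

k_gold ≈ 6.231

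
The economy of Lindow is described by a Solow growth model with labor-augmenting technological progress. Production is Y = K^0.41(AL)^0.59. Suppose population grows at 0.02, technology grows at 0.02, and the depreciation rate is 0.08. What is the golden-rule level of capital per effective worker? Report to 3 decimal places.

k_gold ≈ 8.024

n + g + δ = 0.02 + 0.02 + 0.08 = 0.12.
Maximizing c = f(k) − (n+g+δ)·k gives f'(k) = n+g+δ, i.e. 0.41·k^(0.41−1) = 0.12, so k_gold = (0.41/0.12)^(1/0.59) ≈ 8.0244.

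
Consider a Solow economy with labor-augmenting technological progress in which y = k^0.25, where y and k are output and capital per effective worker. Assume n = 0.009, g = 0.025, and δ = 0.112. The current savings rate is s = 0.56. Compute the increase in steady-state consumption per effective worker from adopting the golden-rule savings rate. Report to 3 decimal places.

Δc ≈ 0.209

Break-even investment rate: n + g + δ = 0.009 + 0.025 + 0.112 = 0.146.
Current steady state (s = 0.56): k* = (0.56/0.146)^(1/0.75) ≈ 6.0041, y* = 6.0041^0.25 ≈ 1.5654, c* = (1−0.56)·1.5654 ≈ 0.6888.
Golden rule sets MPK = n+g+δ: 0.25·k^(0.25−1) = 0.146, so k_gold = (0.25/0.146)^(1/0.75) ≈ 2.0486.
y_gold = 2.0486^0.25 ≈ 1.1964, c_gold = y_gold − 0.146·k_gold ≈ 0.8973.
Gain: Δc = 0.8973 − 0.6888 ≈ 0.2085.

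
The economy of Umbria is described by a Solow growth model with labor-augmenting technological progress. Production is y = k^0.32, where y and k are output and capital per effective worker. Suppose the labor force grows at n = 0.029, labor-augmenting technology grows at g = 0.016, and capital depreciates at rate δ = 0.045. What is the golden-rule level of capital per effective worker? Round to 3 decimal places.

Break-even investment rate: n + g + δ = 0.029 + 0.016 + 0.045 = 0.09.
Maximizing c = f(k) − (n+g+δ)·k gives f'(k) = n+g+δ, i.e. 0.32·k^(0.32−1) = 0.09, so k_gold = (0.32/0.09)^(1/0.68) ≈ 6.4589.

k_gold ≈ 6.459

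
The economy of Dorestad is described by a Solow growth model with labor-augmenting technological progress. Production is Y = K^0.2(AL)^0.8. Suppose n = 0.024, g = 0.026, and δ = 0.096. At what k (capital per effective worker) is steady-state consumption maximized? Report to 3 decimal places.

k_gold ≈ 1.482

Capital per effective worker breaks even when investment replaces (n + g + δ)·k; here n + g + δ = 0.146.
At the golden rule the marginal product of capital equals n+g+δ: 0.2·k^(0.2−1) = 0.146. Solving, k_gold = (0.2/0.146)^(1/0.8) ≈ 1.4820.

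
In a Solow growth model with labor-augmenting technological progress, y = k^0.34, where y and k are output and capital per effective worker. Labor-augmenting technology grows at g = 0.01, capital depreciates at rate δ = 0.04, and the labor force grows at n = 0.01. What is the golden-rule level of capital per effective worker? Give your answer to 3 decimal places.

k_gold ≈ 13.849

Capital per effective worker breaks even when investment replaces (n + g + δ)·k; here n + g + δ = 0.06.
Maximizing c = f(k) − (n+g+δ)·k gives f'(k) = n+g+δ, i.e. 0.34·k^(0.34−1) = 0.06, so k_gold = (0.34/0.06)^(1/0.66) ≈ 13.8486.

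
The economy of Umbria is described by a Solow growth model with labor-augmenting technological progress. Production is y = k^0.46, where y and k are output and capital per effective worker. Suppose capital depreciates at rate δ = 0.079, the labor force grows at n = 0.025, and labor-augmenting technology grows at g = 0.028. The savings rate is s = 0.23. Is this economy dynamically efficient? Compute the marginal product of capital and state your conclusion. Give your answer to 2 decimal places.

dynamically efficient; MPK ≈ 0.26

Capital per effective worker breaks even when investment replaces (n + g + δ)·k; here n + g + δ = 0.132.
Steady-state k*: s·k^0.46 = 0.132·k gives k* = (0.23/0.132)^(1/0.54) ≈ 2.7963.
MPK = 0.46·2.7963^(-0.54) ≈ 0.2640.
MPK > n+g+δ = 0.132, so the economy is dynamically efficient (under-saving).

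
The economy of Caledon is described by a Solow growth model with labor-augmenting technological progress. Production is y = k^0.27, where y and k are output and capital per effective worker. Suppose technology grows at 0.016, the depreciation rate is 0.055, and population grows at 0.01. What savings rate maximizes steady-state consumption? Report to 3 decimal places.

Break-even investment rate: n + g + δ = 0.01 + 0.016 + 0.055 = 0.081.
At the golden rule MPK = n+g+δ, and in any Cobb-Douglas steady state s = (n+g+δ)·k/y = MPK·k/y = capital's share 0.27.

s_gold = 0.270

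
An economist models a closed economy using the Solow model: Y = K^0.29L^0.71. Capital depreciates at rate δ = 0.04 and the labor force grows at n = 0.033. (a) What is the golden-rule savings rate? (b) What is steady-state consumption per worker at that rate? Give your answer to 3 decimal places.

(a) s_gold = 0.290; (b) c_gold ≈ 1.247

n + δ = 0.033 + 0.04 = 0.073.
For Cobb-Douglas, s_gold equals capital's share: s_gold = 0.29.
Golden rule sets MPK = n+δ: 0.29·k^(0.29−1) = 0.073, so k_gold = (0.29/0.073)^(1/0.71) ≈ 6.9786.
y_gold = 6.9786^0.29 ≈ 1.7567; c_gold = (1−0.29)·y_gold ≈ 1.2472.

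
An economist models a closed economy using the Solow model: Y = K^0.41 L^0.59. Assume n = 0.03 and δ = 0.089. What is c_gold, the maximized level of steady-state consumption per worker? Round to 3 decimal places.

The effective depreciation rate is n + δ = 0.03 + 0.089 = 0.119.
Setting f'(k) = n+δ gives 0.41·k^(0.41−1) = 0.119, hence k_gold = (0.41/0.119)^(1/0.59) ≈ 8.1390.
y_gold = 8.1390^0.41 ≈ 2.3623.
c_gold = y_gold − (n+δ)·k_gold = 2.3623 − 0.119·8.1390 ≈ 1.3938.

c_gold ≈ 1.394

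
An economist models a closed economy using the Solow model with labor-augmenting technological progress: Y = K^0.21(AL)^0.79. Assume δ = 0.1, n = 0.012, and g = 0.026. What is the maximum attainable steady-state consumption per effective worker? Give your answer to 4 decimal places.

Break-even investment rate: n + g + δ = 0.012 + 0.026 + 0.1 = 0.138.
Golden rule sets MPK = n+g+δ: 0.21·k^(0.21−1) = 0.138, so k_gold = (0.21/0.138)^(1/0.79) ≈ 1.7014.
y_gold = 1.7014^0.21 ≈ 1.1181.
c_gold = y_gold − (n+g+δ)·k_gold = 1.1181 − 0.138·1.7014 ≈ 0.8833.

c_gold ≈ 0.8833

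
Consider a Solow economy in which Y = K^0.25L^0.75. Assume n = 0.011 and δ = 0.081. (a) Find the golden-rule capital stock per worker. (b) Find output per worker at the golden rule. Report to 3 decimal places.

n + δ = 0.011 + 0.081 = 0.092.
Golden rule sets MPK = n+δ: 0.25·k^(0.25−1) = 0.092, so k_gold = (0.25/0.092)^(1/0.75) ≈ 3.7920.
y_gold = 3.7920^0.25 ≈ 1.3955.

(a) k_gold ≈ 3.792; (b) y_gold ≈ 1.395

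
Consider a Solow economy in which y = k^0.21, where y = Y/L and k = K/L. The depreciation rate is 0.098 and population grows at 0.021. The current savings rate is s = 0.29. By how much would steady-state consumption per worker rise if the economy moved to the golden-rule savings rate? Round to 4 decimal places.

Break-even investment rate: n + δ = 0.021 + 0.098 = 0.119.
Current steady state (s = 0.29): k* = (0.29/0.119)^(1/0.79) ≈ 3.0881, y* = 3.0881^0.21 ≈ 1.2672, c* = (1−0.29)·1.2672 ≈ 0.8997.
Setting f'(k) = n+δ gives 0.21·k^(0.21−1) = 0.119, hence k_gold = (0.21/0.119)^(1/0.79) ≈ 2.0523.
y_gold = 2.0523^0.21 ≈ 1.1630, c_gold = y_gold − 0.119·k_gold ≈ 0.9188.
Gain: Δc = 0.9188 − 0.8997 ≈ 0.0191.

Δc ≈ 0.0191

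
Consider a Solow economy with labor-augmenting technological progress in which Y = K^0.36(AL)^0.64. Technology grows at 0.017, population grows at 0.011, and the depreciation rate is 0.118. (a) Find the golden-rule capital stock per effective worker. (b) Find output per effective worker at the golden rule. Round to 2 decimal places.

Break-even investment rate: n + g + δ = 0.011 + 0.017 + 0.118 = 0.146.
Setting f'(k) = n+g+δ gives 0.36·k^(0.36−1) = 0.146, hence k_gold = (0.36/0.146)^(1/0.64) ≈ 4.0966.
y_gold = 4.0966^0.36 ≈ 1.6614.

(a) k_gold ≈ 4.10; (b) y_gold ≈ 1.66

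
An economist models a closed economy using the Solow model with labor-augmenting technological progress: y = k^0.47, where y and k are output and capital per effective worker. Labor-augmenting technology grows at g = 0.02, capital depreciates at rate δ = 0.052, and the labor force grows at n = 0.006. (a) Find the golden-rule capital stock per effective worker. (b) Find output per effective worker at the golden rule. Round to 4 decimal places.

(a) k_gold ≈ 29.6281; (b) y_gold ≈ 4.9170

Capital per effective worker breaks even when investment replaces (n + g + δ)·k; here n + g + δ = 0.078.
At the golden rule the marginal product of capital equals n+g+δ: 0.47·k^(0.47−1) = 0.078. Solving, k_gold = (0.47/0.078)^(1/0.53) ≈ 29.6281.
y_gold = 29.6281^0.47 ≈ 4.9170.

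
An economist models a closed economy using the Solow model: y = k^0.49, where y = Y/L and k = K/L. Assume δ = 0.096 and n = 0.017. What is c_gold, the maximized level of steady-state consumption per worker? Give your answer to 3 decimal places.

c_gold ≈ 2.088

The effective depreciation rate is n + δ = 0.017 + 0.096 = 0.113.
Maximizing c = f(k) − (n+δ)·k gives f'(k) = n+δ, i.e. 0.49·k^(0.49−1) = 0.113, so k_gold = (0.49/0.113)^(1/0.51) ≈ 17.7521.
y_gold = 17.7521^0.49 ≈ 4.0939.
c_gold = y_gold − (n+δ)·k_gold = 4.0939 − 0.113·17.7521 ≈ 2.0879.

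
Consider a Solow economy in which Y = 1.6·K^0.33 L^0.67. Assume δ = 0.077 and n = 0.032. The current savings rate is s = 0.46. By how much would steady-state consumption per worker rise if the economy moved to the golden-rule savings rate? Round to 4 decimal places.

Break-even investment rate: n + δ = 0.032 + 0.077 = 0.109.
Current steady state (s = 0.46): k* = (0.46·1.6/0.109)^(1/0.67) ≈ 17.2976, y* = 1.6·17.2976^0.33 ≈ 4.0988, c* = (1−0.46)·4.0988 ≈ 2.2133.
At the golden rule the marginal product of capital equals n+δ: 0.33·1.6·k^(0.33−1) = 0.109. Solving, k_gold = (0.33·1.6/0.109)^(1/0.67) ≈ 10.5365.
y_gold = 1.6·10.5365^0.33 ≈ 3.4802, c_gold = y_gold − 0.109·k_gold ≈ 2.3318.
Gain: Δc = 2.3318 − 2.2133 ≈ 0.1184.

Δc ≈ 0.1184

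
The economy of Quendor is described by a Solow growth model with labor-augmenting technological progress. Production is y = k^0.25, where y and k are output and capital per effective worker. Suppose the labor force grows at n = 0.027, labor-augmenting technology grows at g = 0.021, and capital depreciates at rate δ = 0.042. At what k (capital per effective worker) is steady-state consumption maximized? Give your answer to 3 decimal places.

k_gold ≈ 3.905

n + g + δ = 0.027 + 0.021 + 0.042 = 0.09.
At the golden rule the marginal product of capital equals n+g+δ: 0.25·k^(0.25−1) = 0.09. Solving, k_gold = (0.25/0.09)^(1/0.75) ≈ 3.9048.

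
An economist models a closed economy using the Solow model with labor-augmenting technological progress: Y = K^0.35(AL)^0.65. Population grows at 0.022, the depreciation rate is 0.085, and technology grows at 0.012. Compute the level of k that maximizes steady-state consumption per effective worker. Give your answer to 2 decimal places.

k_gold ≈ 5.26

n + g + δ = 0.022 + 0.012 + 0.085 = 0.119.
Golden rule sets MPK = n+g+δ: 0.35·k^(0.35−1) = 0.119, so k_gold = (0.35/0.119)^(1/0.65) ≈ 5.2578.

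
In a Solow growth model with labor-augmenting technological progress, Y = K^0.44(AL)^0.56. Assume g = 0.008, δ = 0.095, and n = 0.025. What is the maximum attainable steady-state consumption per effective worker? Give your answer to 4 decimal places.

Break-even investment rate: n + g + δ = 0.025 + 0.008 + 0.095 = 0.128.
Maximizing c = f(k) − (n+g+δ)·k gives f'(k) = n+g+δ, i.e. 0.44·k^(0.44−1) = 0.128, so k_gold = (0.44/0.128)^(1/0.56) ≈ 9.0694.
y_gold = 9.0694^0.44 ≈ 2.6384.
c_gold = y_gold − (n+g+δ)·k_gold = 2.6384 − 0.128·9.0694 ≈ 1.4775.

c_gold ≈ 1.4775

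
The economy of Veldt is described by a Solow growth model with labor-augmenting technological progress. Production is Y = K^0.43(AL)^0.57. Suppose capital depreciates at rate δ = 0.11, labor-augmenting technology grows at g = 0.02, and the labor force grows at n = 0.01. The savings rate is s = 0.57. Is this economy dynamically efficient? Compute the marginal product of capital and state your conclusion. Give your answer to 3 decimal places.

dynamically inefficient; MPK ≈ 0.106

Break-even investment rate: n + g + δ = 0.01 + 0.02 + 0.11 = 0.14.
Steady-state k*: s·k^0.43 = 0.14·k gives k* = (0.57/0.14)^(1/0.57) ≈ 11.7417.
MPK = 0.43·11.7417^(-0.57) ≈ 0.1056.
MPK < n+g+δ = 0.14, so the economy is dynamically inefficient (over-saving).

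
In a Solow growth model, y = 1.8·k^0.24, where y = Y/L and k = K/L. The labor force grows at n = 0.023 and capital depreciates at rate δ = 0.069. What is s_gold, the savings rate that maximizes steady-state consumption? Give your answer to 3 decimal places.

s_gold = 0.240

Break-even investment rate: n + δ = 0.023 + 0.069 = 0.092.
At the golden rule MPK = n+δ, and in any Cobb-Douglas steady state s = (n+δ)·k/y = MPK·k/y = capital's share 0.24.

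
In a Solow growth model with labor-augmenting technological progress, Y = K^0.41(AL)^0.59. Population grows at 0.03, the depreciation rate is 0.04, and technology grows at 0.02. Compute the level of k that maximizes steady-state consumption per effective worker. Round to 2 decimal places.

k_gold ≈ 13.07

The effective depreciation rate is n + g + δ = 0.03 + 0.02 + 0.04 = 0.09.
Maximizing c = f(k) − (n+g+δ)·k gives f'(k) = n+g+δ, i.e. 0.41·k^(0.41−1) = 0.09, so k_gold = (0.41/0.09)^(1/0.59) ≈ 13.0669.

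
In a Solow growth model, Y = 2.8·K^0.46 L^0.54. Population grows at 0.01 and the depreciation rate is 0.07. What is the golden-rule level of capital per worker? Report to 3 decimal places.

n + δ = 0.01 + 0.07 = 0.08.
Setting f'(k) = n+δ gives 0.46·2.8·k^(0.46−1) = 0.08, hence k_gold = (0.46·2.8/0.08)^(1/0.54) ≈ 171.7365.

k_gold ≈ 171.737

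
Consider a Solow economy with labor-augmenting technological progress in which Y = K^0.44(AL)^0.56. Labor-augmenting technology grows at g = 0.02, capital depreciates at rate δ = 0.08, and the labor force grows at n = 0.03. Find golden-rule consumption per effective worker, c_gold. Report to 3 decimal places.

c_gold ≈ 1.460

Break-even investment rate: n + g + δ = 0.03 + 0.02 + 0.08 = 0.13.
At the golden rule the marginal product of capital equals n+g+δ: 0.44·k^(0.44−1) = 0.13. Solving, k_gold = (0.44/0.13)^(1/0.56) ≈ 8.8217.
y_gold = 8.8217^0.44 ≈ 2.6064.
c_gold = y_gold − (n+g+δ)·k_gold = 2.6064 − 0.13·8.8217 ≈ 1.4596.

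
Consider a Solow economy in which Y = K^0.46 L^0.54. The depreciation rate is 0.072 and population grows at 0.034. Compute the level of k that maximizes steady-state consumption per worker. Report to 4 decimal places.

k_gold ≈ 15.1519

The effective depreciation rate is n + δ = 0.034 + 0.072 = 0.106.
Golden rule sets MPK = n+δ: 0.46·k^(0.46−1) = 0.106, so k_gold = (0.46/0.106)^(1/0.54) ≈ 15.1519.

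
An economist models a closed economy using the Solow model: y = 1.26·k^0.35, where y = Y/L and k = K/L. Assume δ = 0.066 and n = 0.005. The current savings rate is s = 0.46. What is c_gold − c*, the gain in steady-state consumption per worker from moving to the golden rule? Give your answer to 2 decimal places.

Δc ≈ 0.08

n + δ = 0.005 + 0.066 = 0.071.
Current steady state (s = 0.46): k* = (0.46·1.26/0.071)^(1/0.65) ≈ 25.2858, y* = 1.26·25.2858^0.35 ≈ 3.9028, c* = (1−0.46)·3.9028 ≈ 2.1075.
Setting f'(k) = n+δ gives 0.35·1.26·k^(0.35−1) = 0.071, hence k_gold = (0.35·1.26/0.071)^(1/0.65) ≈ 16.6065.
y_gold = 1.26·16.6065^0.35 ≈ 3.3687, c_gold = y_gold − 0.071·k_gold ≈ 2.1897.
Gain: Δc = 2.1897 − 2.1075 ≈ 0.0822.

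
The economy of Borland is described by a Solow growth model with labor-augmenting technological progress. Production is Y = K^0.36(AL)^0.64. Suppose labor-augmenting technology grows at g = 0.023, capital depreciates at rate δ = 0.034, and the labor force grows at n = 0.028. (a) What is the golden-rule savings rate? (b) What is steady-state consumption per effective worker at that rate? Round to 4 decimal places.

(a) s_gold = 0.3600; (b) c_gold ≈ 1.4415

Capital per effective worker breaks even when investment replaces (n + g + δ)·k; here n + g + δ = 0.085.
For Cobb-Douglas, s_gold equals capital's share: s_gold = 0.36.
Golden rule sets MPK = n+g+δ: 0.36·k^(0.36−1) = 0.085, so k_gold = (0.36/0.085)^(1/0.64) ≈ 9.5391.
y_gold = 9.5391^0.36 ≈ 2.2523; c_gold = (1−0.36)·y_gold ≈ 1.4415.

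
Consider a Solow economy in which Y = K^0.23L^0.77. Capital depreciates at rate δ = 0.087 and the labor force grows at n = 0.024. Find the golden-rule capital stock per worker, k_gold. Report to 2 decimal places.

Capital per worker breaks even when investment replaces (n + δ)·k; here n + δ = 0.111.
Setting f'(k) = n+δ gives 0.23·k^(0.23−1) = 0.111, hence k_gold = (0.23/0.111)^(1/0.77) ≈ 2.5758.

k_gold ≈ 2.58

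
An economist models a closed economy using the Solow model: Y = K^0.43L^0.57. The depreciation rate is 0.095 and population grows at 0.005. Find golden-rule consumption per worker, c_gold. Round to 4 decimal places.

c_gold ≈ 1.7130

The effective depreciation rate is n + δ = 0.005 + 0.095 = 0.1.
Golden rule sets MPK = n+δ: 0.43·k^(0.43−1) = 0.1, so k_gold = (0.43/0.1)^(1/0.57) ≈ 12.9225.
y_gold = 12.9225^0.43 ≈ 3.0052.
c_gold = y_gold − (n+δ)·k_gold = 3.0052 − 0.1·12.9225 ≈ 1.7130.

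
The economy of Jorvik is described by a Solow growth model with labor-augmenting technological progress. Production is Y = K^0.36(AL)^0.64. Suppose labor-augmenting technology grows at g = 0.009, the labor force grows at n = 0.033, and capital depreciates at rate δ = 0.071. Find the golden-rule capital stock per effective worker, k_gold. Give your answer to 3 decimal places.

Break-even investment rate: n + g + δ = 0.033 + 0.009 + 0.071 = 0.113.
Maximizing c = f(k) − (n+g+δ)·k gives f'(k) = n+g+δ, i.e. 0.36·k^(0.36−1) = 0.113, so k_gold = (0.36/0.113)^(1/0.64) ≈ 6.1135.

k_gold ≈ 6.113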